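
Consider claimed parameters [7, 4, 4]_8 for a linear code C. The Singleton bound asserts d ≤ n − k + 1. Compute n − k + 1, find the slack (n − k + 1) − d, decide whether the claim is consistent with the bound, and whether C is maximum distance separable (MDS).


Singleton RHS = n − k + 1 = 4, slack = 0, bound satisfied, MDS.

Singleton bound: d ≤ n − k + 1.
Here n = 7, k = 4, so n − k + 1 = 4.
Given d = 4, check d ≤ 4: YES.
Slack = (n − k + 1) − d = 0.
The code is MDS (slack = 0).
Description: the claimed parameters are [7, 4, 4]_8; such a code would be MDS (meets Singleton bound).


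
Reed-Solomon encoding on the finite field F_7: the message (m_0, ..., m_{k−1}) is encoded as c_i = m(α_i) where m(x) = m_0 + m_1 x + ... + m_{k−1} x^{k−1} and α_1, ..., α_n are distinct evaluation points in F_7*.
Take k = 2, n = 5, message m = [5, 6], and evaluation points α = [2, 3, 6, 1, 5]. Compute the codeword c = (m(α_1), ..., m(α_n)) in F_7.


c = [3, 2, 6, 4, 0]

Message polynomial: m(x) = 5 + 6·x (mod 7).
For each evaluation point α_i, compute m(α_i) mod 7:
  α_1 = 2: Horner steps 6 → 3, so m(2) = 3.
  α_2 = 3: Horner steps 6 → 2, so m(3) = 2.
  α_3 = 6: Horner steps 6 → 6, so m(6) = 6.
  α_4 = 1: Horner steps 6 → 4, so m(1) = 4.
  α_5 = 5: Horner steps 6 → 0, so m(5) = 0.
Codeword c = [3, 2, 6, 4, 0] ∈ F_7^5.


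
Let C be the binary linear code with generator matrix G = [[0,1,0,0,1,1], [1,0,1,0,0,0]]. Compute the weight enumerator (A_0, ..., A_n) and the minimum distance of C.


Weight distribution: A_0 = 1, A_2 = 1, A_3 = 1, A_5 = 1. Minimum distance d = 2.

Enumerate all 2^2 = 4 messages m ∈ F_2^2.
For each, compute codeword c = mG in F_2^6, then tally its weight.
  m = 00 → c = 000000, weight = 0.
  m = 10 → c = 010011, weight = 3.
  m = 01 → c = 101000, weight = 2.
  m = 11 → c = 111011, weight = 5.
Tally weights:
  weight 0: 1 codewords.
  weight 2: 1 codewords.
  weight 3: 1 codewords.
  weight 5: 1 codewords.
Minimum distance d = smallest w > 0 with A_w > 0 = 2.
Sanity: Σ A_w = 4 = 2^2 = 4 ✓.


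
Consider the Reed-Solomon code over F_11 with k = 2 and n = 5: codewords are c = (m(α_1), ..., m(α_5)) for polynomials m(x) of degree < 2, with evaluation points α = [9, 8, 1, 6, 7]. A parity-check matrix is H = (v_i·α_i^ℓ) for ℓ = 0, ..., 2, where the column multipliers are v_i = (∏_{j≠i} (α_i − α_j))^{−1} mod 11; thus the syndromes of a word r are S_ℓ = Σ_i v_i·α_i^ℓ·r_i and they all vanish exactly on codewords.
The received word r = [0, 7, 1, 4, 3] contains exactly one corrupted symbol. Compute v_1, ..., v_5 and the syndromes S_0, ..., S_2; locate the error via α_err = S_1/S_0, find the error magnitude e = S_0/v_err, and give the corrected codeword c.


S = (9, 10, 5), error at position 4, error magnitude e = 5, c = [0, 7, 1, 10, 3].

Step 1: column multipliers v_i = (∏_{j≠i}(α_i − α_j))^{−1} mod 11.
  i = 1 (α = 9): (9−8)(9−1)(9−6)(9−7) = 1·8·3·2 = 48 ≡ 4, so v_1 = 4^{−1} = 3 (mod 11).
  i = 2 (α = 8): (8−9)(8−1)(8−6)(8−7) = (−1)·7·2·1 = −14 ≡ 8, so v_2 = 8^{−1} = 7 (mod 11).
  i = 3 (α = 1): (1−9)(1−8)(1−6)(1−7) = (−8)·(−7)·(−5)·(−6) = 1680 ≡ 8, so v_3 = 8^{−1} = 7 (mod 11).
  i = 4 (α = 6): (6−9)(6−8)(6−1)(6−7) = (−3)·(−2)·5·(−1) = −30 ≡ 3, so v_4 = 3^{−1} = 4 (mod 11).
  i = 5 (α = 7): (7−9)(7−8)(7−1)(7−6) = (−2)·(−1)·6·1 = 12 ≡ 1, so v_5 = 1^{−1} = 1 (mod 11).
  v = [3, 7, 7, 4, 1].
Step 2: syndromes of r = [0, 7, 1, 4, 3] (all sums mod 11).
  S_0 = Σ v_i r_i = 3·0 + 7·7 + 7·1 + 4·4 + 1·3 = 75 ≡ 9.
  S_1 = Σ v_i α_i r_i = 3·9·0 + 7·8·7 + 7·1·1 + 4·6·4 + 1·7·3 = 516 ≡ 10.
  α_i^2 mod 11 = [4, 9, 1, 3, 5].
  S_2 = Σ v_i α_i^2 r_i = 3·4·0 + 7·9·7 + 7·1·1 + 4·3·4 + 1·5·3 = 511 ≡ 5.
  S = (9, 10, 5) ≠ 0, so r is not a codeword (an error is present).
Step 3: locate the error. For a single error e at position i, S_ℓ = v_i·e·α_i^ℓ, so α_err = S_1/S_0.
  S_0^{−1} = 9^{−1} = 5 (mod 11), so α_err = 10·5 = 50 ≡ 6 = α_4. Error position i = 4.
  Consistency check: S_2/S_1 = 5·10 = 50 ≡ 6 = α_err ✓ (single-error assumption holds).
Step 4: error magnitude e = S_0/v_4 = S_0·∏_{j≠4}(α_4 − α_j) = 9·3 = 27 ≡ 5 (mod 11).
Step 5: correct position 4: c_4 = r_4 − e = 4 − 5 ≡ 10 (mod 11). Hence c = [0, 7, 1, 10, 3].
  Check: interpolating c through the α_i gives m(x) = 8 + 4·x (degree < 2) with m(α_i) = c_i for every i, so c is indeed a codeword.


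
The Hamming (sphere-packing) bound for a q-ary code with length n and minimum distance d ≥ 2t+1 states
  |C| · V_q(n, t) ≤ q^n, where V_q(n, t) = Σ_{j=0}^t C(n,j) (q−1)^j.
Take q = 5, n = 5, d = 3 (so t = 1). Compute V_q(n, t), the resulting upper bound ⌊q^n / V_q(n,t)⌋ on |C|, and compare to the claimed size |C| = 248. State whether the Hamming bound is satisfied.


V_q(n, t) = 21, q^n = 3125, Hamming bound = 148, |C| = 248 > bound (violated).

Step 1: Compute V_q(n, t) = Σ_{j=0}^1 C(n, j) (q−1)^j.
  j = 0: C(5,0)·(4)^0 = 1·1 = 1.
  j = 1: C(5,1)·(4)^1 = 5·4 = 20.
  V_q(n, t) = 1 + 20 = 21.
Step 2: q^n = 5^5 = 3125.
Step 3: Hamming bound ⌊q^n / V_q(n,t)⌋ = ⌊3125/21⌋ = 148.
Step 4: Compare |C| = 248 to 148: violated.
The claimed |C| lies above the Hamming bound, so no 5-ary code of length 5 with d ≥ 3 can have 248 codewords.


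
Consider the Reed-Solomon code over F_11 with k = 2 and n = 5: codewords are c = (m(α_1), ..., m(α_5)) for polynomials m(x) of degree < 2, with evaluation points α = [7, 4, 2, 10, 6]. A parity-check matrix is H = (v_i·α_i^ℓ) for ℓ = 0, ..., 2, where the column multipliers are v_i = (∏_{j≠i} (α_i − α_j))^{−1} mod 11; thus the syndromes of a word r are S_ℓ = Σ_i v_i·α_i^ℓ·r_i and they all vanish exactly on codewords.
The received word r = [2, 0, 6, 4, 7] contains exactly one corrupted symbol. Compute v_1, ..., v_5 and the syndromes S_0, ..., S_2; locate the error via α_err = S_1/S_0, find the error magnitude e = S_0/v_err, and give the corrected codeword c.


S = (9, 10, 5), error at position 5, error magnitude e = 2, c = [2, 0, 6, 4, 5].

Step 1: column multipliers v_i = (∏_{j≠i}(α_i − α_j))^{−1} mod 11.
  i = 1 (α = 7): (7−4)(7−2)(7−10)(7−6) = 3·5·(−3)·1 = −45 ≡ 10, so v_1 = 10^{−1} = 10 (mod 11).
  i = 2 (α = 4): (4−7)(4−2)(4−10)(4−6) = (−3)·2·(−6)·(−2) = −72 ≡ 5, so v_2 = 5^{−1} = 9 (mod 11).
  i = 3 (α = 2): (2−7)(2−4)(2−10)(2−6) = (−5)·(−2)·(−8)·(−4) = 320 ≡ 1, so v_3 = 1^{−1} = 1 (mod 11).
  i = 4 (α = 10): (10−7)(10−4)(10−2)(10−6) = 3·6·8·4 = 576 ≡ 4, so v_4 = 4^{−1} = 3 (mod 11).
  i = 5 (α = 6): (6−7)(6−4)(6−2)(6−10) = (−1)·2·4·(−4) = 32 ≡ 10, so v_5 = 10^{−1} = 10 (mod 11).
  v = [10, 9, 1, 3, 10].
Step 2: syndromes of r = [2, 0, 6, 4, 7] (all sums mod 11).
  S_0 = Σ v_i r_i = 10·2 + 9·0 + 1·6 + 3·4 + 10·7 = 108 ≡ 9.
  S_1 = Σ v_i α_i r_i = 10·7·2 + 9·4·0 + 1·2·6 + 3·10·4 + 10·6·7 = 692 ≡ 10.
  α_i^2 mod 11 = [5, 5, 4, 1, 3].
  S_2 = Σ v_i α_i^2 r_i = 10·5·2 + 9·5·0 + 1·4·6 + 3·1·4 + 10·3·7 = 346 ≡ 5.
  S = (9, 10, 5) ≠ 0, so r is not a codeword (an error is present).
Step 3: locate the error. For a single error e at position i, S_ℓ = v_i·e·α_i^ℓ, so α_err = S_1/S_0.
  S_0^{−1} = 9^{−1} = 5 (mod 11), so α_err = 10·5 = 50 ≡ 6 = α_5. Error position i = 5.
  Consistency check: S_2/S_1 = 5·10 = 50 ≡ 6 = α_err ✓ (single-error assumption holds).
Step 4: error magnitude e = S_0/v_5 = S_0·∏_{j≠5}(α_5 − α_j) = 9·10 = 90 ≡ 2 (mod 11).
Step 5: correct position 5: c_5 = r_5 − e = 7 − 2 ≡ 5 (mod 11). Hence c = [2, 0, 6, 4, 5].
  Check: interpolating c through the α_i gives m(x) = 1 + 8·x (degree < 2) with m(α_i) = c_i for every i, so c is indeed a codeword.


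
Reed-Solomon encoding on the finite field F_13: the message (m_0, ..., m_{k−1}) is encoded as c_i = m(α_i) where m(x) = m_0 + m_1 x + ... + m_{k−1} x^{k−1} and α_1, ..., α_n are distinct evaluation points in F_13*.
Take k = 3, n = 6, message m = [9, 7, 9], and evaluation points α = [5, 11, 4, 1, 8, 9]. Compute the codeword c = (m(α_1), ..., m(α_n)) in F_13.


c = [9, 5, 12, 12, 4, 8]

Message polynomial: m(x) = 9 + 7·x + 9·x^2 (mod 13).
For each evaluation point α_i, compute m(α_i) mod 13:
  α_1 = 5: Horner steps 9 → 0 → 9, so m(5) = 9.
  α_2 = 11: Horner steps 9 → 2 → 5, so m(11) = 5.
  α_3 = 4: Horner steps 9 → 4 → 12, so m(4) = 12.
  α_4 = 1: Horner steps 9 → 3 → 12, so m(1) = 12.
  α_5 = 8: Horner steps 9 → 1 → 4, so m(8) = 4.
  α_6 = 9: Horner steps 9 → 10 → 8, so m(9) = 8.
Codeword c = [9, 5, 12, 12, 4, 8] ∈ F_13^6.


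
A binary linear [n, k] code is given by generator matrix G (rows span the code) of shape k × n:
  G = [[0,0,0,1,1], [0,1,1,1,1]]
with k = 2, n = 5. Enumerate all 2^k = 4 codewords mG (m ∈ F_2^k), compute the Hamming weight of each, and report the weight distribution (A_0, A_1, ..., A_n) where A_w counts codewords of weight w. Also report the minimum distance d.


Weight distribution: A_0 = 1, A_2 = 2, A_4 = 1. Minimum distance d = 2.

Enumerate all 2^2 = 4 messages m ∈ F_2^2.
For each, compute codeword c = mG in F_2^5, then tally its weight.
  m = 00 → c = 00000, weight = 0.
  m = 10 → c = 00011, weight = 2.
  m = 01 → c = 01111, weight = 4.
  m = 11 → c = 01100, weight = 2.
Tally weights:
  weight 0: 1 codewords.
  weight 2: 2 codewords.
  weight 4: 1 codewords.
Minimum distance d = smallest w > 0 with A_w > 0 = 2.
Sanity: Σ A_w = 4 = 2^2 = 4 ✓.


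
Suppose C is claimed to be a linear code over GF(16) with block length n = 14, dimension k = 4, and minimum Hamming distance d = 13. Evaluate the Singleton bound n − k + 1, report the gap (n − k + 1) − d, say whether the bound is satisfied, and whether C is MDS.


Singleton RHS = n − k + 1 = 11, slack = -2, bound violated (no such code; not MDS).

Singleton bound: d ≤ n − k + 1.
Here n = 14, k = 4, so n − k + 1 = 11.
Given d = 13, check d ≤ 11: NO.
Slack = (n − k + 1) − d = -2.
The slack is negative: d = 13 exceeds n − k + 1 = 11 by 2, so the Singleton bound is violated and no linear [14, 4, 13]_16 code can exist. In particular it is not MDS (MDS requires d = n − k + 1 exactly).
Description: the claimed parameters are [14, 4, 13]_16; such a code would be impossible (violates the Singleton bound).


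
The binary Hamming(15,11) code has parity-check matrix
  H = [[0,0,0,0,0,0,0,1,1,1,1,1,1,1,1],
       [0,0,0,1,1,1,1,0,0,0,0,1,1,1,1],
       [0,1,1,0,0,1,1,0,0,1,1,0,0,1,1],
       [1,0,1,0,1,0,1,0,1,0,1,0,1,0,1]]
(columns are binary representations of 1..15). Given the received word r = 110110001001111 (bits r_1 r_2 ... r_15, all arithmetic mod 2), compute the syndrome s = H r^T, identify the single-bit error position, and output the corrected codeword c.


s = (1, 0, 1, 1)^T, error position = 11, corrected codeword c = 110110001011111

Compute s = H r^T mod 2 one row at a time:
  s_1 = 0 + 1 + 0 + 0 + 1 + 1 + 1 + 1 = 5 ≡ 1 (mod 2).
  s_2 = 1 + 1 + 0 + 0 + 1 + 1 + 1 + 1 = 6 ≡ 0 (mod 2).
  s_3 = 1 + 0 + 0 + 0 + 0 + 0 + 1 + 1 = 3 ≡ 1 (mod 2).
  s_4 = 1 + 0 + 1 + 0 + 1 + 0 + 1 + 1 = 5 ≡ 1 (mod 2).
s = (1, 0, 1, 1)^T — this equals column 11 of H (binary 1011), so error is at position 11.
Correct: flip bit 11 of r = 110110001001111 to get c = 110110001011111.


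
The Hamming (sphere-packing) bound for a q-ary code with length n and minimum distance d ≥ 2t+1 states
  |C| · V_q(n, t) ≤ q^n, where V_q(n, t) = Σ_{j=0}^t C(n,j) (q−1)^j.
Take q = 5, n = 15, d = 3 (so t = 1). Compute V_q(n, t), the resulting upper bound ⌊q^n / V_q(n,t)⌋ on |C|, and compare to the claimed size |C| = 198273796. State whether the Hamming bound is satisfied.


V_q(n, t) = 61, q^n = 30517578125, Hamming bound = 500288165, |C| = 198273796 ≤ bound (satisfied).

Step 1: Compute V_q(n, t) = Σ_{j=0}^1 C(n, j) (q−1)^j.
  j = 0: C(15,0)·(4)^0 = 1·1 = 1.
  j = 1: C(15,1)·(4)^1 = 15·4 = 60.
  V_q(n, t) = 1 + 60 = 61.
Step 2: q^n = 5^15 = 30517578125.
Step 3: Hamming bound ⌊q^n / V_q(n,t)⌋ = ⌊30517578125/61⌋ = 500288165.
Step 4: Compare |C| = 198273796 to 500288165: satisfied.
The claimed |C| lies below the Hamming bound.


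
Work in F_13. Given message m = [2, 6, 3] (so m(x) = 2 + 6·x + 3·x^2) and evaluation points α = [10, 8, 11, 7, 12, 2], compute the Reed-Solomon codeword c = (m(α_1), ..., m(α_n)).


c = [11, 8, 2, 9, 12, 0]

Message polynomial: m(x) = 2 + 6·x + 3·x^2 (mod 13).
For each evaluation point α_i, compute m(α_i) mod 13:
  α_1 = 10: Horner steps 3 → 10 → 11, so m(10) = 11.
  α_2 = 8: Horner steps 3 → 4 → 8, so m(8) = 8.
  α_3 = 11: Horner steps 3 → 0 → 2, so m(11) = 2.
  α_4 = 7: Horner steps 3 → 1 → 9, so m(7) = 9.
  α_5 = 12: Horner steps 3 → 3 → 12, so m(12) = 12.
  α_6 = 2: Horner steps 3 → 12 → 0, so m(2) = 0.
Codeword c = [11, 8, 2, 9, 12, 0] ∈ F_13^6.


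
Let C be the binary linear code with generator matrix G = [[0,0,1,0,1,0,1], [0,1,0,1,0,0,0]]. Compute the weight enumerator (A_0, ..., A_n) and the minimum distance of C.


Weight distribution: A_0 = 1, A_2 = 1, A_3 = 1, A_5 = 1. Minimum distance d = 2.

Enumerate all 2^2 = 4 messages m ∈ F_2^2.
For each, compute codeword c = mG in F_2^7, then tally its weight.
  m = 00 → c = 0000000, weight = 0.
  m = 10 → c = 0010101, weight = 3.
  m = 01 → c = 0101000, weight = 2.
  m = 11 → c = 0111101, weight = 5.
Tally weights:
  weight 0: 1 codewords.
  weight 2: 1 codewords.
  weight 3: 1 codewords.
  weight 5: 1 codewords.
Minimum distance d = smallest w > 0 with A_w > 0 = 2.
Sanity: Σ A_w = 4 = 2^2 = 4 ✓.


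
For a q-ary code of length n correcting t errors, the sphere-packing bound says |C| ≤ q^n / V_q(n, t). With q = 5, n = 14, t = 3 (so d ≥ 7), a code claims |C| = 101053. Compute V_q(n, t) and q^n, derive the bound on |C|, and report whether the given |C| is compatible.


V_q(n, t) = 24809, q^n = 6103515625, Hamming bound = 246020, |C| = 101053 ≤ bound (satisfied).

Step 1: Compute V_q(n, t) = Σ_{j=0}^3 C(n, j) (q−1)^j.
  j = 0: C(14,0)·(4)^0 = 1·1 = 1.
  j = 1: C(14,1)·(4)^1 = 14·4 = 56.
  j = 2: C(14,2)·(4)^2 = 91·16 = 1456.
  j = 3: C(14,3)·(4)^3 = 364·64 = 23296.
  V_q(n, t) = 1 + 56 + 1456 + 23296 = 24809.
Step 2: q^n = 5^14 = 6103515625.
Step 3: Hamming bound ⌊q^n / V_q(n,t)⌋ = ⌊6103515625/24809⌋ = 246020.
Step 4: Compare |C| = 101053 to 246020: satisfied.
The claimed |C| lies below the Hamming bound.


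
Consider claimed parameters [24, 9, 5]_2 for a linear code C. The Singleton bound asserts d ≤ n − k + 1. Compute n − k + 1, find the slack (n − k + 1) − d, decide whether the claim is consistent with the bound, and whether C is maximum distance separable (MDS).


Singleton RHS = n − k + 1 = 16, slack = 11, bound satisfied, not MDS.

Singleton bound: d ≤ n − k + 1.
Here n = 24, k = 9, so n − k + 1 = 16.
Given d = 5, check d ≤ 16: YES.
Slack = (n − k + 1) − d = 11.
The code is NOT MDS (slack = 11 > 0).
Description: the claimed parameters are [24, 9, 5]_2; such a code would be non-MDS.


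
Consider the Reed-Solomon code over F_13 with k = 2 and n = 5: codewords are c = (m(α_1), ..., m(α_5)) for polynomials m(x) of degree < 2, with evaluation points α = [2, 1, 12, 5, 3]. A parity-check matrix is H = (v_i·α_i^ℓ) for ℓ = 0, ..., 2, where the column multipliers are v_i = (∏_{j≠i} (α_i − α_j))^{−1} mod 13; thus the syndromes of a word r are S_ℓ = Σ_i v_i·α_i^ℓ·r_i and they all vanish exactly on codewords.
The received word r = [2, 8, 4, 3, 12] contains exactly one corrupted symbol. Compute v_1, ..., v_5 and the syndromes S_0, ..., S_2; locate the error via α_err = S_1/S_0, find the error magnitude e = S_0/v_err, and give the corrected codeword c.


S = (2, 4, 8), error at position 1, error magnitude e = 5, c = [10, 8, 4, 3, 12].

Step 1: column multipliers v_i = (∏_{j≠i}(α_i − α_j))^{−1} mod 13.
  i = 1 (α = 2): (2−1)(2−12)(2−5)(2−3) = 1·(−10)·(−3)·(−1) = −30 ≡ 9, so v_1 = 9^{−1} = 3 (mod 13).
  i = 2 (α = 1): (1−2)(1−12)(1−5)(1−3) = (−1)·(−11)·(−4)·(−2) = 88 ≡ 10, so v_2 = 10^{−1} = 4 (mod 13).
  i = 3 (α = 12): (12−2)(12−1)(12−5)(12−3) = 10·11·7·9 = 6930 ≡ 1, so v_3 = 1^{−1} = 1 (mod 13).
  i = 4 (α = 5): (5−2)(5−1)(5−12)(5−3) = 3·4·(−7)·2 = −168 ≡ 1, so v_4 = 1^{−1} = 1 (mod 13).
  i = 5 (α = 3): (3−2)(3−1)(3−12)(3−5) = 1·2·(−9)·(−2) = 36 ≡ 10, so v_5 = 10^{−1} = 4 (mod 13).
  v = [3, 4, 1, 1, 4].
Step 2: syndromes of r = [2, 8, 4, 3, 12] (all sums mod 13).
  S_0 = Σ v_i r_i = 3·2 + 4·8 + 1·4 + 1·3 + 4·12 = 93 ≡ 2.
  S_1 = Σ v_i α_i r_i = 3·2·2 + 4·1·8 + 1·12·4 + 1·5·3 + 4·3·12 = 251 ≡ 4.
  α_i^2 mod 13 = [4, 1, 1, 12, 9].
  S_2 = Σ v_i α_i^2 r_i = 3·4·2 + 4·1·8 + 1·1·4 + 1·12·3 + 4·9·12 = 528 ≡ 8.
  S = (2, 4, 8) ≠ 0, so r is not a codeword (an error is present).
Step 3: locate the error. For a single error e at position i, S_ℓ = v_i·e·α_i^ℓ, so α_err = S_1/S_0.
  S_0^{−1} = 2^{−1} = 7 (mod 13), so α_err = 4·7 = 28 ≡ 2 = α_1. Error position i = 1.
  Consistency check: S_2/S_1 = 8·10 = 80 ≡ 2 = α_err ✓ (single-error assumption holds).
Step 4: error magnitude e = S_0/v_1 = S_0·∏_{j≠1}(α_1 − α_j) = 2·9 = 18 ≡ 5 (mod 13).
Step 5: correct position 1: c_1 = r_1 − e = 2 − 5 ≡ 10 (mod 13). Hence c = [10, 8, 4, 3, 12].
  Check: interpolating c through the α_i gives m(x) = 6 + 2·x (degree < 2) with m(α_i) = c_i for every i, so c is indeed a codeword.


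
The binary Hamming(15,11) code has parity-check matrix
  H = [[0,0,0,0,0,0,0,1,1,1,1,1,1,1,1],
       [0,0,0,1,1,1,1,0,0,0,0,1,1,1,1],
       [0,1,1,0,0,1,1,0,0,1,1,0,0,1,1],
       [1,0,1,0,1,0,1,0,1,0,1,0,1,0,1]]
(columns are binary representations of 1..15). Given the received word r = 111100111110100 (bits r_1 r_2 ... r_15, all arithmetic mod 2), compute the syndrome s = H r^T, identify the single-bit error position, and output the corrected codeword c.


s = (1, 1, 1, 0)^T, error position = 14, corrected codeword c = 111100111110110

Compute s = H r^T mod 2 one row at a time:
  s_1 = 1 + 1 + 1 + 1 + 0 + 1 + 0 + 0 = 5 ≡ 1 (mod 2).
  s_2 = 1 + 0 + 0 + 1 + 0 + 1 + 0 + 0 = 3 ≡ 1 (mod 2).
  s_3 = 1 + 1 + 0 + 1 + 1 + 1 + 0 + 0 = 5 ≡ 1 (mod 2).
  s_4 = 1 + 1 + 0 + 1 + 1 + 1 + 1 + 0 = 6 ≡ 0 (mod 2).
s = (1, 1, 1, 0)^T — this equals column 14 of H (binary 1110), so error is at position 14.
Correct: flip bit 14 of r = 111100111110100 to get c = 111100111110110.


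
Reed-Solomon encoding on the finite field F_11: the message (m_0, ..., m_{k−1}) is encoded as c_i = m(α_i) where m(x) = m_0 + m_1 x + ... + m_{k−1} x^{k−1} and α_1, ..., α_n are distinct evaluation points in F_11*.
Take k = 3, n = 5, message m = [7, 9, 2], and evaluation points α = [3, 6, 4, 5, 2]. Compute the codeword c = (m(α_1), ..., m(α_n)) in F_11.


c = [8, 1, 9, 3, 0]

Message polynomial: m(x) = 7 + 9·x + 2·x^2 (mod 11).
For each evaluation point α_i, compute m(α_i) mod 11:
  α_1 = 3: Horner steps 2 → 4 → 8, so m(3) = 8.
  α_2 = 6: Horner steps 2 → 10 → 1, so m(6) = 1.
  α_3 = 4: Horner steps 2 → 6 → 9, so m(4) = 9.
  α_4 = 5: Horner steps 2 → 8 → 3, so m(5) = 3.
  α_5 = 2: Horner steps 2 → 2 → 0, so m(2) = 0.
Codeword c = [8, 1, 9, 3, 0] ∈ F_11^5.


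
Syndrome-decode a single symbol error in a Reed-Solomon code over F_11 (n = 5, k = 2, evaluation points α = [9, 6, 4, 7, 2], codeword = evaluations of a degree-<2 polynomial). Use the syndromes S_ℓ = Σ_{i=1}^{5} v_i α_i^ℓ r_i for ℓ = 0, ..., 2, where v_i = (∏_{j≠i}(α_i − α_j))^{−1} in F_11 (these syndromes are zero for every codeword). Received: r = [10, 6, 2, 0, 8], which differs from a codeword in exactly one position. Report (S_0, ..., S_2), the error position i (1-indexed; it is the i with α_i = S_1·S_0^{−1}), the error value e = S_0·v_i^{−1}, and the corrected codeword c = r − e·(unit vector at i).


S = (1, 4, 5), error at position 3, error magnitude e = 6, c = [10, 6, 7, 0, 8].

Step 1: column multipliers v_i = (∏_{j≠i}(α_i − α_j))^{−1} mod 11.
  i = 1 (α = 9): (9−6)(9−4)(9−7)(9−2) = 3·5·2·7 = 210 ≡ 1, so v_1 = 1^{−1} = 1 (mod 11).
  i = 2 (α = 6): (6−9)(6−4)(6−7)(6−2) = (−3)·2·(−1)·4 = 24 ≡ 2, so v_2 = 2^{−1} = 6 (mod 11).
  i = 3 (α = 4): (4−9)(4−6)(4−7)(4−2) = (−5)·(−2)·(−3)·2 = −60 ≡ 6, so v_3 = 6^{−1} = 2 (mod 11).
  i = 4 (α = 7): (7−9)(7−6)(7−4)(7−2) = (−2)·1·3·5 = −30 ≡ 3, so v_4 = 3^{−1} = 4 (mod 11).
  i = 5 (α = 2): (2−9)(2−6)(2−4)(2−7) = (−7)·(−4)·(−2)·(−5) = 280 ≡ 5, so v_5 = 5^{−1} = 9 (mod 11).
  v = [1, 6, 2, 4, 9].
Step 2: syndromes of r = [10, 6, 2, 0, 8] (all sums mod 11).
  S_0 = Σ v_i r_i = 1·10 + 6·6 + 2·2 + 4·0 + 9·8 = 122 ≡ 1.
  S_1 = Σ v_i α_i r_i = 1·9·10 + 6·6·6 + 2·4·2 + 4·7·0 + 9·2·8 = 466 ≡ 4.
  α_i^2 mod 11 = [4, 3, 5, 5, 4].
  S_2 = Σ v_i α_i^2 r_i = 1·4·10 + 6·3·6 + 2·5·2 + 4·5·0 + 9·4·8 = 456 ≡ 5.
  S = (1, 4, 5) ≠ 0, so r is not a codeword (an error is present).
Step 3: locate the error. For a single error e at position i, S_ℓ = v_i·e·α_i^ℓ, so α_err = S_1/S_0.
  S_0^{−1} = 1^{−1} = 1 (mod 11), so α_err = 4·1 = 4 ≡ 4 = α_3. Error position i = 3.
  Consistency check: S_2/S_1 = 5·3 = 15 ≡ 4 = α_err ✓ (single-error assumption holds).
Step 4: error magnitude e = S_0/v_3 = S_0·∏_{j≠3}(α_3 − α_j) = 1·6 = 6 ≡ 6 (mod 11).
Step 5: correct position 3: c_3 = r_3 − e = 2 − 6 ≡ 7 (mod 11). Hence c = [10, 6, 7, 0, 8].
  Check: interpolating c through the α_i gives m(x) = 9 + 5·x (degree < 2) with m(α_i) = c_i for every i, so c is indeed a codeword.


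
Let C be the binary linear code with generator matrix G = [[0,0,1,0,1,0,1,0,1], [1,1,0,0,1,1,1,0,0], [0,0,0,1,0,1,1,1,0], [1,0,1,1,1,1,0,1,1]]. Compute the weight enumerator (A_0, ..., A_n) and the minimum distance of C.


Weight distribution: A_0 = 1, A_1 = 1, A_4 = 5, A_5 = 5, A_6 = 2, A_7 = 2. Minimum distance d = 1.

Enumerate all 2^4 = 16 messages m ∈ F_2^4.
For each, compute codeword c = mG in F_2^9, then tally its weight.
  m = 0000 → c = 000000000, weight = 0.
  m = 1000 → c = 001010101, weight = 4.
  m = 0100 → c = 110011100, weight = 5.
  m = 1100 → c = 111001001, weight = 5.
  m = 0010 → c = 000101110, weight = 4.
  m = 1010 → c = 001111011, weight = 6.
  m = 0110 → c = 110110010, weight = 5.
  m = 1110 → c = 111100111, weight = 7.
  m = 0001 → c = 101111011, weight = 7.
  m = 1001 → c = 100101110, weight = 5.
  m = 0101 → c = 011100111, weight = 6.
  m = 1101 → c = 010110010, weight = 4.
  m = 0011 → c = 101010101, weight = 5.
  m = 1011 → c = 100000000, weight = 1.
  m = 0111 → c = 011001001, weight = 4.
  m = 1111 → c = 010011100, weight = 4.
Tally weights:
  weight 0: 1 codewords.
  weight 1: 1 codewords.
  weight 4: 5 codewords.
  weight 5: 5 codewords.
  weight 6: 2 codewords.
  weight 7: 2 codewords.
Minimum distance d = smallest w > 0 with A_w > 0 = 1.
Sanity: Σ A_w = 16 = 2^4 = 16 ✓.


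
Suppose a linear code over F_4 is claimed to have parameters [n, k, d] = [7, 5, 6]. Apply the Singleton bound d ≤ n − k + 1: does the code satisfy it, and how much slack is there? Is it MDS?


Singleton RHS = n − k + 1 = 3, slack = -3, bound violated (no such code; not MDS).

Singleton bound: d ≤ n − k + 1.
Here n = 7, k = 5, so n − k + 1 = 3.
Given d = 6, check d ≤ 3: NO.
Slack = (n − k + 1) − d = -3.
The slack is negative: d = 6 exceeds n − k + 1 = 3 by 3, so the Singleton bound is violated and no linear [7, 5, 6]_4 code can exist. In particular it is not MDS (MDS requires d = n − k + 1 exactly).
Description: the claimed parameters are [7, 5, 6]_4; such a code would be impossible (violates the Singleton bound).


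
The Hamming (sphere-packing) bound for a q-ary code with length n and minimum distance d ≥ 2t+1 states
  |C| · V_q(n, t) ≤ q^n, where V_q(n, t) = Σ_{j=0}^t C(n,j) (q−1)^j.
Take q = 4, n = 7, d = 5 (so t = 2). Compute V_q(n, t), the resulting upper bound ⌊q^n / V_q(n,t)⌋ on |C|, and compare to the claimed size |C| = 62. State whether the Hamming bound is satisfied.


V_q(n, t) = 211, q^n = 16384, Hamming bound = 77, |C| = 62 ≤ bound (satisfied).

Step 1: Compute V_q(n, t) = Σ_{j=0}^2 C(n, j) (q−1)^j.
  j = 0: C(7,0)·(3)^0 = 1·1 = 1.
  j = 1: C(7,1)·(3)^1 = 7·3 = 21.
  j = 2: C(7,2)·(3)^2 = 21·9 = 189.
  V_q(n, t) = 1 + 21 + 189 = 211.
Step 2: q^n = 4^7 = 16384.
Step 3: Hamming bound ⌊q^n / V_q(n,t)⌋ = ⌊16384/211⌋ = 77.
Step 4: Compare |C| = 62 to 77: satisfied.
The claimed |C| lies below the Hamming bound.


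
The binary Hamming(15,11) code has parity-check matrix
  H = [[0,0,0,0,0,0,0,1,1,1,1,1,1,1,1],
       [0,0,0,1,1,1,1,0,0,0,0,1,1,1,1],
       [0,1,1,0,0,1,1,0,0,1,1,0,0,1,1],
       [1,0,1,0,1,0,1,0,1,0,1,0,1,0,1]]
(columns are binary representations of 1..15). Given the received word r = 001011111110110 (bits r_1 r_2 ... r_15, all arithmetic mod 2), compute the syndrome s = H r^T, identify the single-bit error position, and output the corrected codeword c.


s = (0, 1, 0, 0)^T, error position = 4, corrected codeword c = 001111111110110

Compute s = H r^T mod 2 one row at a time:
  s_1 = 1 + 1 + 1 + 1 + 0 + 1 + 1 + 0 = 6 ≡ 0 (mod 2).
  s_2 = 0 + 1 + 1 + 1 + 0 + 1 + 1 + 0 = 5 ≡ 1 (mod 2).
  s_3 = 0 + 1 + 1 + 1 + 1 + 1 + 1 + 0 = 6 ≡ 0 (mod 2).
  s_4 = 0 + 1 + 1 + 1 + 1 + 1 + 1 + 0 = 6 ≡ 0 (mod 2).
s = (0, 1, 0, 0)^T — this equals column 4 of H (binary 0100), so error is at position 4.
Correct: flip bit 4 of r = 001011111110110 to get c = 001111111110110.


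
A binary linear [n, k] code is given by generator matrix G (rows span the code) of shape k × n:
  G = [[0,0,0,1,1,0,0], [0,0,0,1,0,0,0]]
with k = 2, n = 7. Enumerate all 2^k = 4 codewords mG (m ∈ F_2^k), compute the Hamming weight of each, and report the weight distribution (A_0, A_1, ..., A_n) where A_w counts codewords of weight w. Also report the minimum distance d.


Weight distribution: A_0 = 1, A_1 = 2, A_2 = 1. Minimum distance d = 1.

Enumerate all 2^2 = 4 messages m ∈ F_2^2.
For each, compute codeword c = mG in F_2^7, then tally its weight.
  m = 00 → c = 0000000, weight = 0.
  m = 10 → c = 0001100, weight = 2.
  m = 01 → c = 0001000, weight = 1.
  m = 11 → c = 0000100, weight = 1.
Tally weights:
  weight 0: 1 codewords.
  weight 1: 2 codewords.
  weight 2: 1 codewords.
Minimum distance d = smallest w > 0 with A_w > 0 = 1.
Sanity: Σ A_w = 4 = 2^2 = 4 ✓.


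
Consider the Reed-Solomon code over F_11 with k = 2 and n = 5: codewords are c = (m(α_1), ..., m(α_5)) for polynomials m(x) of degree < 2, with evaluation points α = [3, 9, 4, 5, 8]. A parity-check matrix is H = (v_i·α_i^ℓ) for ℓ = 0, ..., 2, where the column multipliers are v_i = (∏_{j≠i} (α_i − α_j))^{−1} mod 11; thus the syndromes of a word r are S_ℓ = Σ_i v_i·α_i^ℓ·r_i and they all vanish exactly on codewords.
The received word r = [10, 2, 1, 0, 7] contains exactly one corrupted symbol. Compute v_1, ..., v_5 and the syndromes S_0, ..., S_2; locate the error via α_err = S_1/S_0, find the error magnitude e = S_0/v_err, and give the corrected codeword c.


S = (9, 3, 1), error at position 3, error magnitude e = 7, c = [10, 2, 5, 0, 7].

Step 1: column multipliers v_i = (∏_{j≠i}(α_i − α_j))^{−1} mod 11.
  i = 1 (α = 3): (3−9)(3−4)(3−5)(3−8) = (−6)·(−1)·(−2)·(−5) = 60 ≡ 5, so v_1 = 5^{−1} = 9 (mod 11).
  i = 2 (α = 9): (9−3)(9−4)(9−5)(9−8) = 6·5·4·1 = 120 ≡ 10, so v_2 = 10^{−1} = 10 (mod 11).
  i = 3 (α = 4): (4−3)(4−9)(4−5)(4−8) = 1·(−5)·(−1)·(−4) = −20 ≡ 2, so v_3 = 2^{−1} = 6 (mod 11).
  i = 4 (α = 5): (5−3)(5−9)(5−4)(5−8) = 2·(−4)·1·(−3) = 24 ≡ 2, so v_4 = 2^{−1} = 6 (mod 11).
  i = 5 (α = 8): (8−3)(8−9)(8−4)(8−5) = 5·(−1)·4·3 = −60 ≡ 6, so v_5 = 6^{−1} = 2 (mod 11).
  v = [9, 10, 6, 6, 2].
Step 2: syndromes of r = [10, 2, 1, 0, 7] (all sums mod 11).
  S_0 = Σ v_i r_i = 9·10 + 10·2 + 6·1 + 6·0 + 2·7 = 130 ≡ 9.
  S_1 = Σ v_i α_i r_i = 9·3·10 + 10·9·2 + 6·4·1 + 6·5·0 + 2·8·7 = 586 ≡ 3.
  α_i^2 mod 11 = [9, 4, 5, 3, 9].
  S_2 = Σ v_i α_i^2 r_i = 9·9·10 + 10·4·2 + 6·5·1 + 6·3·0 + 2·9·7 = 1046 ≡ 1.
  S = (9, 3, 1) ≠ 0, so r is not a codeword (an error is present).
Step 3: locate the error. For a single error e at position i, S_ℓ = v_i·e·α_i^ℓ, so α_err = S_1/S_0.
  S_0^{−1} = 9^{−1} = 5 (mod 11), so α_err = 3·5 = 15 ≡ 4 = α_3. Error position i = 3.
  Consistency check: S_2/S_1 = 1·4 = 4 ≡ 4 = α_err ✓ (single-error assumption holds).
Step 4: error magnitude e = S_0/v_3 = S_0·∏_{j≠3}(α_3 − α_j) = 9·2 = 18 ≡ 7 (mod 11).
Step 5: correct position 3: c_3 = r_3 − e = 1 − 7 ≡ 5 (mod 11). Hence c = [10, 2, 5, 0, 7].
  Check: interpolating c through the α_i gives m(x) = 3 + 6·x (degree < 2) with m(α_i) = c_i for every i, so c is indeed a codeword.


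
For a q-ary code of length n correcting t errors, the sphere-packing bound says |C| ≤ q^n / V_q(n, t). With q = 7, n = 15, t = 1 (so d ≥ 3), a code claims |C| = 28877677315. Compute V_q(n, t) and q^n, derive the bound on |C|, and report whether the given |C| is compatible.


V_q(n, t) = 91, q^n = 4747561509943, Hamming bound = 52171005603, |C| = 28877677315 ≤ bound (satisfied).

Step 1: Compute V_q(n, t) = Σ_{j=0}^1 C(n, j) (q−1)^j.
  j = 0: C(15,0)·(6)^0 = 1·1 = 1.
  j = 1: C(15,1)·(6)^1 = 15·6 = 90.
  V_q(n, t) = 1 + 90 = 91.
Step 2: q^n = 7^15 = 4747561509943.
Step 3: Hamming bound ⌊q^n / V_q(n,t)⌋ = ⌊4747561509943/91⌋ = 52171005603.
Step 4: Compare |C| = 28877677315 to 52171005603: satisfied.
The claimed |C| lies below the Hamming bound.


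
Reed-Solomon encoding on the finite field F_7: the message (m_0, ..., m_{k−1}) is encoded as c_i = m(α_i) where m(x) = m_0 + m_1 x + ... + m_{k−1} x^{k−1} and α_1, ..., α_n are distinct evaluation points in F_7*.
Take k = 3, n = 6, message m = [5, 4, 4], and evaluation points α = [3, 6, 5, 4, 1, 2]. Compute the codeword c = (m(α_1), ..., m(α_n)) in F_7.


c = [4, 5, 6, 1, 6, 1]

Message polynomial: m(x) = 5 + 4·x + 4·x^2 (mod 7).
For each evaluation point α_i, compute m(α_i) mod 7:
  α_1 = 3: Horner steps 4 → 2 → 4, so m(3) = 4.
  α_2 = 6: Horner steps 4 → 0 → 5, so m(6) = 5.
  α_3 = 5: Horner steps 4 → 3 → 6, so m(5) = 6.
  α_4 = 4: Horner steps 4 → 6 → 1, so m(4) = 1.
  α_5 = 1: Horner steps 4 → 1 → 6, so m(1) = 6.
  α_6 = 2: Horner steps 4 → 5 → 1, so m(2) = 1.
Codeword c = [4, 5, 6, 1, 6, 1] ∈ F_7^6.


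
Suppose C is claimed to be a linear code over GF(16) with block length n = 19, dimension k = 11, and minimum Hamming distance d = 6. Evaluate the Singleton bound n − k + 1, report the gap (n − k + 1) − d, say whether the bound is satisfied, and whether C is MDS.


Singleton RHS = n − k + 1 = 9, slack = 3, bound satisfied, not MDS.

Singleton bound: d ≤ n − k + 1.
Here n = 19, k = 11, so n − k + 1 = 9.
Given d = 6, check d ≤ 9: YES.
Slack = (n − k + 1) − d = 3.
The code is NOT MDS (slack = 3 > 0).
Description: the claimed parameters are [19, 11, 6]_16; such a code would be non-MDS.


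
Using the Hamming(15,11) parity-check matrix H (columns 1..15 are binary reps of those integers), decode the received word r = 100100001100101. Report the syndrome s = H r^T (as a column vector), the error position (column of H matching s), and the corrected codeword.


s = (0, 1, 0, 0)^T, error position = 4, corrected codeword c = 100000001100101

Compute s = H r^T mod 2 one row at a time:
  s_1 = 0 + 1 + 1 + 0 + 0 + 1 + 0 + 1 = 4 ≡ 0 (mod 2).
  s_2 = 1 + 0 + 0 + 0 + 0 + 1 + 0 + 1 = 3 ≡ 1 (mod 2).
  s_3 = 0 + 0 + 0 + 0 + 1 + 0 + 0 + 1 = 2 ≡ 0 (mod 2).
  s_4 = 1 + 0 + 0 + 0 + 1 + 0 + 1 + 1 = 4 ≡ 0 (mod 2).
s = (0, 1, 0, 0)^T — this equals column 4 of H (binary 0100), so error is at position 4.
Correct: flip bit 4 of r = 100100001100101 to get c = 100000001100101.


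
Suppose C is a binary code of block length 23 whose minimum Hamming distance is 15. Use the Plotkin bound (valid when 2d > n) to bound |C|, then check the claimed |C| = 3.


Plotkin bound M ≤ 4; given |C| = 3 ≤ bound (satisfied).

Check applicability: 2d = 30, n = 23.
2d − n = 7 > 0, so Plotkin applies.
Compute d/(2d−n) = 15/7 ≈ 2.1429.
⌊d/(2d−n)⌋ = 2.
Plotkin bound: M ≤ 2·2 = 4.
Given |C| = 3, check: satisfied.
This |C| is below the Plotkin bound.


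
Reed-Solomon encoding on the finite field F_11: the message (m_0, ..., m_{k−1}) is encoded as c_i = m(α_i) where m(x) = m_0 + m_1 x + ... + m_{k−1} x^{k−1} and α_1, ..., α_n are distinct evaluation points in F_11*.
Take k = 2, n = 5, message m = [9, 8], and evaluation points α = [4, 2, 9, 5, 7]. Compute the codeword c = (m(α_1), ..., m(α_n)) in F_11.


c = [8, 3, 4, 5, 10]

Message polynomial: m(x) = 9 + 8·x (mod 11).
For each evaluation point α_i, compute m(α_i) mod 11:
  α_1 = 4: Horner steps 8 → 8, so m(4) = 8.
  α_2 = 2: Horner steps 8 → 3, so m(2) = 3.
  α_3 = 9: Horner steps 8 → 4, so m(9) = 4.
  α_4 = 5: Horner steps 8 → 5, so m(5) = 5.
  α_5 = 7: Horner steps 8 → 10, so m(7) = 10.
Codeword c = [8, 3, 4, 5, 10] ∈ F_11^5.


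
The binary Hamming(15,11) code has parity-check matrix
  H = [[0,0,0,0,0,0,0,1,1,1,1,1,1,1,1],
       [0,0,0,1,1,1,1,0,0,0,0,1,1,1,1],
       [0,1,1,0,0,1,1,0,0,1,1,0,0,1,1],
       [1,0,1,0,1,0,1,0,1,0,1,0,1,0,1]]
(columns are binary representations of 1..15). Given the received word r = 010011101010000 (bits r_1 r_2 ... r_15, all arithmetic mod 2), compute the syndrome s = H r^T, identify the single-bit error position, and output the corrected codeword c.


s = (0, 1, 0, 0)^T, error position = 4, corrected codeword c = 010111101010000

Compute s = H r^T mod 2 one row at a time:
  s_1 = 0 + 1 + 0 + 1 + 0 + 0 + 0 + 0 = 2 ≡ 0 (mod 2).
  s_2 = 0 + 1 + 1 + 1 + 0 + 0 + 0 + 0 = 3 ≡ 1 (mod 2).
  s_3 = 1 + 0 + 1 + 1 + 0 + 1 + 0 + 0 = 4 ≡ 0 (mod 2).
  s_4 = 0 + 0 + 1 + 1 + 1 + 1 + 0 + 0 = 4 ≡ 0 (mod 2).
s = (0, 1, 0, 0)^T — this equals column 4 of H (binary 0100), so error is at position 4.
Correct: flip bit 4 of r = 010011101010000 to get c = 010111101010000.


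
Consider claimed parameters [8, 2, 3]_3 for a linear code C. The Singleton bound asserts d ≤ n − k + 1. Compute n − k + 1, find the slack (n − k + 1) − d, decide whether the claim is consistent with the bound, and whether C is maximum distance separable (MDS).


Singleton RHS = n − k + 1 = 7, slack = 4, bound satisfied, not MDS.

Singleton bound: d ≤ n − k + 1.
Here n = 8, k = 2, so n − k + 1 = 7.
Given d = 3, check d ≤ 7: YES.
Slack = (n − k + 1) − d = 4.
The code is NOT MDS (slack = 4 > 0).
Description: the claimed parameters are [8, 2, 3]_3; such a code would be non-MDS.


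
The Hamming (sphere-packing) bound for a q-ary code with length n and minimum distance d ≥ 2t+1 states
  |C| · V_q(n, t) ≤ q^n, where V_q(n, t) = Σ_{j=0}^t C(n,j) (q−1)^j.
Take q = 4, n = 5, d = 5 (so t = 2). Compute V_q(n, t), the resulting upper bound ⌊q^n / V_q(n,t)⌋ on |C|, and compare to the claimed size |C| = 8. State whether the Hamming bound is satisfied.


V_q(n, t) = 106, q^n = 1024, Hamming bound = 9, |C| = 8 ≤ bound (satisfied).

Step 1: Compute V_q(n, t) = Σ_{j=0}^2 C(n, j) (q−1)^j.
  j = 0: C(5,0)·(3)^0 = 1·1 = 1.
  j = 1: C(5,1)·(3)^1 = 5·3 = 15.
  j = 2: C(5,2)·(3)^2 = 10·9 = 90.
  V_q(n, t) = 1 + 15 + 90 = 106.
Step 2: q^n = 4^5 = 1024.
Step 3: Hamming bound ⌊q^n / V_q(n,t)⌋ = ⌊1024/106⌋ = 9.
Step 4: Compare |C| = 8 to 9: satisfied.
The claimed |C| lies below the Hamming bound.


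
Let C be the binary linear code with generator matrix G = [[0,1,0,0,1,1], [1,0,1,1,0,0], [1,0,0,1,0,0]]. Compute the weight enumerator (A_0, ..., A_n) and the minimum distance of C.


Weight distribution: A_0 = 1, A_1 = 1, A_2 = 1, A_3 = 2, A_4 = 1, A_5 = 1, A_6 = 1. Minimum distance d = 1.

Enumerate all 2^3 = 8 messages m ∈ F_2^3.
For each, compute codeword c = mG in F_2^6, then tally its weight.
  m = 000 → c = 000000, weight = 0.
  m = 100 → c = 010011, weight = 3.
  m = 010 → c = 101100, weight = 3.
  m = 110 → c = 111111, weight = 6.
  m = 001 → c = 100100, weight = 2.
  m = 101 → c = 110111, weight = 5.
  m = 011 → c = 001000, weight = 1.
  m = 111 → c = 011011, weight = 4.
Tally weights:
  weight 0: 1 codewords.
  weight 1: 1 codewords.
  weight 2: 1 codewords.
  weight 3: 2 codewords.
  weight 4: 1 codewords.
  weight 5: 1 codewords.
  weight 6: 1 codewords.
Minimum distance d = smallest w > 0 with A_w > 0 = 1.
Sanity: Σ A_w = 8 = 2^3 = 8 ✓.


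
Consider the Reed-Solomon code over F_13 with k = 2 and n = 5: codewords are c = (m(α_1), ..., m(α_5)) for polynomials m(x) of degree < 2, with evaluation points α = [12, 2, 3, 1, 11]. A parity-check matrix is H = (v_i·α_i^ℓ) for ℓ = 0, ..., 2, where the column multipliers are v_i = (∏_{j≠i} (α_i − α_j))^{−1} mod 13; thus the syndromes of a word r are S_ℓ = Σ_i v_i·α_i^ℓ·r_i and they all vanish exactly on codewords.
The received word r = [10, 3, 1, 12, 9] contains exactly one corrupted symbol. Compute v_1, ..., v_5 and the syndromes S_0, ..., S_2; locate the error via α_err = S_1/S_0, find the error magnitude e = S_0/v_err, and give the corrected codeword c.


S = (3, 6, 12), error at position 2, error magnitude e = 3, c = [10, 0, 1, 12, 9].

Step 1: column multipliers v_i = (∏_{j≠i}(α_i − α_j))^{−1} mod 13.
  i = 1 (α = 12): (12−2)(12−3)(12−1)(12−11) = 10·9·11·1 = 990 ≡ 2, so v_1 = 2^{−1} = 7 (mod 13).
  i = 2 (α = 2): (2−12)(2−3)(2−1)(2−11) = (−10)·(−1)·1·(−9) = −90 ≡ 1, so v_2 = 1^{−1} = 1 (mod 13).
  i = 3 (α = 3): (3−12)(3−2)(3−1)(3−11) = (−9)·1·2·(−8) = 144 ≡ 1, so v_3 = 1^{−1} = 1 (mod 13).
  i = 4 (α = 1): (1−12)(1−2)(1−3)(1−11) = (−11)·(−1)·(−2)·(−10) = 220 ≡ 12, so v_4 = 12^{−1} = 12 (mod 13).
  i = 5 (α = 11): (11−12)(11−2)(11−3)(11−1) = (−1)·9·8·10 = −720 ≡ 8, so v_5 = 8^{−1} = 5 (mod 13).
  v = [7, 1, 1, 12, 5].
Step 2: syndromes of r = [10, 3, 1, 12, 9] (all sums mod 13).
  S_0 = Σ v_i r_i = 7·10 + 1·3 + 1·1 + 12·12 + 5·9 = 263 ≡ 3.
  S_1 = Σ v_i α_i r_i = 7·12·10 + 1·2·3 + 1·3·1 + 12·1·12 + 5·11·9 = 1488 ≡ 6.
  α_i^2 mod 13 = [1, 4, 9, 1, 4].
  S_2 = Σ v_i α_i^2 r_i = 7·1·10 + 1·4·3 + 1·9·1 + 12·1·12 + 5·4·9 = 415 ≡ 12.
  S = (3, 6, 12) ≠ 0, so r is not a codeword (an error is present).
Step 3: locate the error. For a single error e at position i, S_ℓ = v_i·e·α_i^ℓ, so α_err = S_1/S_0.
  S_0^{−1} = 3^{−1} = 9 (mod 13), so α_err = 6·9 = 54 ≡ 2 = α_2. Error position i = 2.
  Consistency check: S_2/S_1 = 12·11 = 132 ≡ 2 = α_err ✓ (single-error assumption holds).
Step 4: error magnitude e = S_0/v_2 = S_0·∏_{j≠2}(α_2 − α_j) = 3·1 = 3 ≡ 3 (mod 13).
Step 5: correct position 2: c_2 = r_2 − e = 3 − 3 ≡ 0 (mod 13). Hence c = [10, 0, 1, 12, 9].
  Check: interpolating c through the α_i gives m(x) = 11 + 1·x (degree < 2) with m(α_i) = c_i for every i, so c is indeed a codeword.


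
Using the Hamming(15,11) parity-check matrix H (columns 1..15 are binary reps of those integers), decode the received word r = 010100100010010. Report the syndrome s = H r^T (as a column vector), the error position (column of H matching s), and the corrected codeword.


s = (0, 1, 0, 0)^T, error position = 4, corrected codeword c = 010000100010010

Compute s = H r^T mod 2 one row at a time:
  s_1 = 0 + 0 + 0 + 1 + 0 + 0 + 1 + 0 = 2 ≡ 0 (mod 2).
  s_2 = 1 + 0 + 0 + 1 + 0 + 0 + 1 + 0 = 3 ≡ 1 (mod 2).
  s_3 = 1 + 0 + 0 + 1 + 0 + 1 + 1 + 0 = 4 ≡ 0 (mod 2).
  s_4 = 0 + 0 + 0 + 1 + 0 + 1 + 0 + 0 = 2 ≡ 0 (mod 2).
s = (0, 1, 0, 0)^T — this equals column 4 of H (binary 0100), so error is at position 4.
Correct: flip bit 4 of r = 010100100010010 to get c = 010000100010010.
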